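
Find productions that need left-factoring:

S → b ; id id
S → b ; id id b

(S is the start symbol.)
Left-factoring is needed when two productions for the same non-terminal
share a common prefix on the right-hand side.

Productions for S:
  S → b ; id id
  S → b ; id id b

Found common prefix 'b ; id id' in productions for S

Answer: Yes, S has productions with common prefix 'b ; id id'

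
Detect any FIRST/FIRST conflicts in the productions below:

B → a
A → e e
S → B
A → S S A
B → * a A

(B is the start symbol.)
FIRST sets of the non-terminals at (or reachable through a nullable prefix from) the front of some alternative:
  FIRST(S) = { '*', 'a' }

Productions for B:
  B → a: FIRST = { 'a' }
  B → * a A: FIRST = { '*' }
Productions for A:
  A → e e: FIRST = { 'e' }
  A → S S A: FIRST = { '*', 'a' }
S has only one production, so no FIRST/FIRST conflict is possible there.

All alternatives of each non-terminal have pairwise disjoint FIRST sets.

Answer: No FIRST/FIRST conflicts.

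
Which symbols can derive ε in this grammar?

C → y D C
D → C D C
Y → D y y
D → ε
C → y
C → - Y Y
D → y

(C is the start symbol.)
{ 'D' }

A non-terminal is nullable if it can derive ε (the empty string): either it has an ε-production, or it has a production whose right-hand side consists entirely of nullable non-terminals.

ε-productions: D → ε
So D is immediately nullable.
No further non-terminal can be added: every production for the remaining non-terminals contains a terminal or a non-nullable non-terminal.
Nullable = { 'D' }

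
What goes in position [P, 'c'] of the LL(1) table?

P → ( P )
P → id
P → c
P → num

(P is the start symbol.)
To find M[P, 'c'], we find productions for P where 'c' is in the predict set (PREDICT(N → α) = (FIRST(α) \ {ε}) ∪ (FOLLOW(N) if α ⇒* ε)).

P → ( P ): PREDICT = { '(' }
P → id: PREDICT = { 'id' }
P → c: PREDICT = { 'c' }
  'c' is in predict set, so this production goes in M[P, 'c']
P → num: PREDICT = { 'num' }

M[P, 'c'] = P → c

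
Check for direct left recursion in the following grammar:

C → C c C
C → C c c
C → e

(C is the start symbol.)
Direct left recursion occurs when N → N α for some non-terminal N (the right-hand side begins with the left-hand side itself).

C → C c C: LEFT RECURSIVE (starts with C)
C → C c c: LEFT RECURSIVE (starts with C)
C → e: starts with e

The grammar has direct left recursion on: C.

Answer: Yes, C is left-recursive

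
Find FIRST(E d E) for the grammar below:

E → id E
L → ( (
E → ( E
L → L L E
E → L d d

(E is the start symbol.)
FIRST sets of the non-terminals involved (from the grammar, by fixed-point iteration):
  FIRST(E) = { '(', 'id' }

To compute FIRST(E d E), process the symbols left to right:
Symbol E is a non-terminal. Add FIRST(E) \ {ε} = { '(', 'id' }
E is not nullable (ε ∉ FIRST(E)), so stop here.
FIRST(E d E) = { '(', 'id' }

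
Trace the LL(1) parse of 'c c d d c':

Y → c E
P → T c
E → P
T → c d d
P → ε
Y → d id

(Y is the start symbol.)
LL(1) parsing maintains a stack (initially the start symbol over $) and the input. At each step: if the stack top is a terminal, match it against the current input token; if it is a non-terminal N, replace it with the RHS of M[N, lookahead] (the unique production whose predict set contains the lookahead).

Stack is shown with the top on the left.

Stack      Input        Action
------------------------------
Y $        c c d d c $  output Y → c E
c E $      c c d d c $  match 'c'
E $        c d d c $    output E → P
P $        c d d c $    output P → T c
T c $      c d d c $    output T → c d d
c d d c $  c d d c $    match 'c'
d d c $    d d c $      match 'd'
d c $      d c $        match 'd'
c $        c $          match 'c'
$          $            accept

The string is accepted.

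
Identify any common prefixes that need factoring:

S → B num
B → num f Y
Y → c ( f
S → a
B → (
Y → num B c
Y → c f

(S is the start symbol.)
Yes, Y has productions with common prefix 'c'

Left-factoring is needed when two productions for the same non-terminal
share a common prefix on the right-hand side.

Productions for S:
  S → B num
  S → a
Productions for B:
  B → num f Y
  B → (
Productions for Y:
  Y → c ( f
  Y → num B c
  Y → c f

Found common prefix 'c' in productions for Y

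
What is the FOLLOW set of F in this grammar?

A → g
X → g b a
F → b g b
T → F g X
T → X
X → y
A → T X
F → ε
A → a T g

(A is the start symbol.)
{ 'g' }

In T → F g X: F is followed by g X, add FIRST(g X) \ {ε} = { 'g' }

Taking the union: FOLLOW(F) = { 'g' }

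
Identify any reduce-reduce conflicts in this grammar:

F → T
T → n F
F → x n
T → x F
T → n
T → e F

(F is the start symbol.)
Yes — I7: [F → x n .] vs [T → n .]

A reduce-reduce conflict occurs when an LR(0) state has two complete items [A → α .] and [B → β .] — both call for a reduction, and with no lookahead the parser cannot choose between them.

Augment with F' → F and build the canonical LR(0) collection (I0 = CLOSURE({[F' → . F]}), then GOTO on every symbol after a dot until no new states appear). It has 10 states:
  I0: { [F → . T], [F → . x n], [F' → . F], [T → . e F], [T → . n F], [T → . n], [T → . x F] }  — shift
  I1: { [F' → F .] }  — accept
  I2: { [F → T .] }  — reduce
  I3: { [F → . T], [F → . x n], [T → . e F], [T → . n F], [T → . n], [T → . x F], [T → e . F] }  — shift
  I4: { [F → . T], [F → . x n], [T → . e F], [T → . n F], [T → . n], [T → . x F], [T → n . F], [T → n .] }  — shift, reduce
  I5: { [F → . T], [F → . x n], [F → x . n], [T → . e F], [T → . n F], [T → . n], [T → . x F], [T → x . F] }  — shift
  I6: { [T → x F .] }  — reduce
  I7: { [F → . T], [F → . x n], [F → x n .], [T → . e F], [T → . n F], [T → . n], [T → . x F], [T → n . F], [T → n .] }  — shift, 2 reduces
  I8: { [T → n F .] }  — reduce
  I9: { [T → e F .] }  — reduce

I7 contains complete items [F → x n .], [T → n .] — reduce-reduce conflict.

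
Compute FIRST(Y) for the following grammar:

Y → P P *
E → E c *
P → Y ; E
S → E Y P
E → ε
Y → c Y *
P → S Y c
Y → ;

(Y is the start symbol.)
{ ';', 'c' }

To compute FIRST(Y), examine every production with Y on the left-hand side, reading each right-hand side left to right until a non-nullable symbol is reached.

FIRST sets of the other non-terminals involved (by the same procedure, iterated to a fixed point):
  FIRST(P) = { ';', 'c' }

From Y → P P *:
  - P is a non-terminal: add FIRST(P) \ {ε} = { ';', 'c' }
    P is not nullable, so stop
From Y → c Y *:
  - c is a terminal: add 'c' and stop
From Y → ;:
  - ';' is a terminal: add ';' and stop

Collecting: FIRST(Y) = { ';', 'c' }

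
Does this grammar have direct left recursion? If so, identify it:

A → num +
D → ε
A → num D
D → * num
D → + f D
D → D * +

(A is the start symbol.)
Direct left recursion occurs when N → N α for some non-terminal N (the right-hand side begins with the left-hand side itself).

A → num +: starts with num
D → ε: starts with ε
A → num D: starts with num
D → * num: starts with '*'
D → + f D: starts with '+'
D → D * +: LEFT RECURSIVE (starts with D)

The grammar has direct left recursion on: D.

Answer: Yes, D is left-recursive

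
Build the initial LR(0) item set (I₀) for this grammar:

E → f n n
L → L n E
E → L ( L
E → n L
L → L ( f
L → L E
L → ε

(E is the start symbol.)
{ [E → . L ( L], [E → . f n n], [E → . n L], [E' → . E], [L → . L ( f], [L → . L E], [L → . L n E], [L → .] }

First, augment the grammar with E' → E
I₀ = CLOSURE({ [E' → . E] }):
  [E' → . E] has the dot before E: add [E → . f n n], [E → . L ( L], [E → . n L]
  [E → . L ( L] has the dot before L: add [L → . L n E], [L → . L ( f], [L → . L E], [L → .]
No further items can be added.

I₀ = { [E → . L ( L], [E → . f n n], [E → . n L], [E' → . E], [L → . L ( f], [L → . L E], [L → . L n E], [L → .] }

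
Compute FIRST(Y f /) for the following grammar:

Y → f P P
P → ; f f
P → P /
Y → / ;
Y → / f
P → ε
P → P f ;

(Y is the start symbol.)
FIRST sets of the non-terminals involved (from the grammar, by fixed-point iteration):
  FIRST(Y) = { '/', 'f' }

To compute FIRST(Y f /), process the symbols left to right:
Symbol Y is a non-terminal. Add FIRST(Y) \ {ε} = { '/', 'f' }
Y is not nullable (ε ∉ FIRST(Y)), so stop here.
FIRST(Y f /) = { '/', 'f' }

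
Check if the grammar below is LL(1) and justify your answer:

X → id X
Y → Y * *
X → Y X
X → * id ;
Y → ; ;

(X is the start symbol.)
A grammar is LL(1) if for each non-terminal N with multiple productions, the predict sets of those productions are pairwise disjoint, where PREDICT(N → α) = (FIRST(α) \ {ε}) ∪ (FOLLOW(N) if α ⇒* ε).

Relevant sets:
  FIRST(Y) = { ';' }

For X:
  PREDICT(X → id X) = { 'id' }
  PREDICT(X → Y X) = { ';' }
  PREDICT(X → '*' id ';') = { '*' }
For Y:
  PREDICT(Y → Y '*' '*') = { ';' }
  PREDICT(Y → ';' ';') = { ';' }

Conflict found: Predict set conflict for Y: { ';' }
The grammar is NOT LL(1).

Answer: No. Predict set conflict for Y: { ';' }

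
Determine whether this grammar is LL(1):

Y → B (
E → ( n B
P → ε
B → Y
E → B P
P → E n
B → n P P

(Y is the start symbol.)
No. Predict set conflict for P: { '(', 'n' }

Relevant sets:
  FIRST(B) = { 'n' }
  FIRST(E) = { '(', 'n' }
  FIRST(Y) = { 'n' }
  FOLLOW(P) = { '(', 'n' }

For E:
  PREDICT(E → '(' n B) = { '(' }
  PREDICT(E → B P) = { 'n' }
For P:
  PREDICT(P → ε) = { '(', 'n' }
  PREDICT(P → E n) = { '(', 'n' }
For B:
  PREDICT(B → Y) = { 'n' }
  PREDICT(B → n P P) = { 'n' }
Y has a single production, so nothing to check there.

Conflict found: Predict set conflict for P: { '(', 'n' }
The grammar is NOT LL(1).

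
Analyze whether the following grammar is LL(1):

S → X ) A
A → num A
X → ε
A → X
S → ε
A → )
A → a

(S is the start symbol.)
A grammar is LL(1) if for each non-terminal N with multiple productions, the predict sets of those productions are pairwise disjoint, where PREDICT(N → α) = (FIRST(α) \ {ε}) ∪ (FOLLOW(N) if α ⇒* ε).

Relevant sets:
  FIRST(X) = { ε }
  FOLLOW(S) = { $ }
  FOLLOW(A) = { $ }

For S:
  PREDICT(S → X ')' A) = { ')' }
  PREDICT(S → ε) = { $ }
For A:
  PREDICT(A → num A) = { 'num' }
  PREDICT(A → X) = { $ }
  PREDICT(A → ')') = { ')' }
  PREDICT(A → a) = { 'a' }
X has a single production, so nothing to check there.

All predict sets are disjoint. The grammar IS LL(1).

Answer: Yes, the grammar is LL(1).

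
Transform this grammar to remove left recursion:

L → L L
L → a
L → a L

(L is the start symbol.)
L is directly left-recursive. The standard transformation for
  A → A α₁ | ... | A α_m | β₁ | ... | β_n
is
  A  → β₁ A' | ... | β_n A'
  A' → α₁ A' | ... | α_m A' | ε

L → a becomes L → a L'
L → a L becomes L → a L L'
L → L L becomes L' → L L'
Add L' → ε

Resulting grammar:
L → a L'
L → a L L'
L' → L L'
L' → ε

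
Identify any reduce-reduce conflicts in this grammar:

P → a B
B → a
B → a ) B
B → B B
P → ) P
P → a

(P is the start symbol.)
No reduce-reduce conflicts

Augment with P' → P and build the canonical LR(0) collection (I0 = CLOSURE({[P' → . P]}), then GOTO on every symbol after a dot until no new states appear). It has 10 states:
  I0: { [P → . ) P], [P → . a B], [P → . a], [P' → . P] }  — shift
  I1: { [P → ) . P], [P → . ) P], [P → . a B], [P → . a] }  — shift
  I2: { [P' → P .] }  — accept
  I3: { [B → . B B], [B → . a ) B], [B → . a], [P → a . B], [P → a .] }  — shift, reduce
  I4: { [B → . B B], [B → . a ) B], [B → . a], [B → B . B], [P → a B .] }  — shift, reduce
  I5: { [B → a . ) B], [B → a .] }  — shift, reduce
  I6: { [B → . B B], [B → . a ) B], [B → . a], [B → a ) . B] }  — shift
  I7: { [B → . B B], [B → . a ) B], [B → . a], [B → B . B], [B → a ) B .] }  — shift, reduce
  I8: { [B → . B B], [B → . a ) B], [B → . a], [B → B . B], [B → B B .] }  — shift, reduce
  I9: { [P → ) P .] }  — reduce

No state contains more than one complete item.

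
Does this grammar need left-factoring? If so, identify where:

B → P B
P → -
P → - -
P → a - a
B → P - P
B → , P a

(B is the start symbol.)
Left-factoring is needed when two productions for the same non-terminal
share a common prefix on the right-hand side.

Productions for B:
  B → P B
  B → P - P
  B → , P a
Productions for P:
  P → -
  P → - -
  P → a - a

Found common prefix 'P' in productions for B
Found common prefix '-' in productions for P

Answer: Yes, B has productions with common prefix 'P'; P has productions with common prefix '-'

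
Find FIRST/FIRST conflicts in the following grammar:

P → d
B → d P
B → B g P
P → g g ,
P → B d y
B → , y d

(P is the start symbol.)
Yes. P → d / P → B d y on { 'd' }; B → d P / B → B g P on { 'd' }; B → B g P / B → ',' y d on { ',' }

A FIRST/FIRST conflict occurs when two productions N → α and N → β for the same non-terminal have FIRST(α) ∩ FIRST(β) ≠ ∅ (with ε ∈ FIRST of a nullable right-hand side, so two nullable alternatives also conflict).

FIRST sets of the non-terminals at (or reachable through a nullable prefix from) the front of some alternative:
  FIRST(B) = { ',', 'd' }

Productions for P:
  P → d: FIRST = { 'd' }
  P → g g ,: FIRST = { 'g' }
  P → B d y: FIRST = { ',', 'd' }
Productions for B:
  B → d P: FIRST = { 'd' }
  B → B g P: FIRST = { ',', 'd' }
  B → , y d: FIRST = { ',' }

Conflict for P: P → d and P → B d y
  Overlap: { 'd' }
Conflict for B: B → d P and B → B g P
  Overlap: { 'd' }
Conflict for B: B → B g P and B → , y d
  Overlap: { ',' }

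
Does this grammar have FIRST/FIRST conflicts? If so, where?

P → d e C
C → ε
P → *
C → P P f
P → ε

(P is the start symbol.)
A FIRST/FIRST conflict occurs when two productions N → α and N → β for the same non-terminal have FIRST(α) ∩ FIRST(β) ≠ ∅ (with ε ∈ FIRST of a nullable right-hand side, so two nullable alternatives also conflict).

FIRST sets of the non-terminals at (or reachable through a nullable prefix from) the front of some alternative:
  FIRST(P) = { '*', 'd', ε }

Productions for P:
  P → d e C: FIRST = { 'd' }
  P → *: FIRST = { '*' }
  P → ε: FIRST = { ε }
Productions for C:
  C → ε: FIRST = { ε }
  C → P P f: FIRST = { '*', 'd', 'f' }

All alternatives of each non-terminal have pairwise disjoint FIRST sets.

Answer: No FIRST/FIRST conflicts.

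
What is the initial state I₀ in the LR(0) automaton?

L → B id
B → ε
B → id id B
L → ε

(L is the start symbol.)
{ [B → . id id B], [B → .], [L → . B id], [L → .], [L' → . L] }

First, augment the grammar with L' → L
I₀ = CLOSURE({ [L' → . L] }):
  [L' → . L] has the dot before L: add [L → . B id], [L → .]
  [L → . B id] has the dot before B: add [B → .], [B → . id id B]
No further items can be added.

I₀ = { [B → . id id B], [B → .], [L → . B id], [L → .], [L' → . L] }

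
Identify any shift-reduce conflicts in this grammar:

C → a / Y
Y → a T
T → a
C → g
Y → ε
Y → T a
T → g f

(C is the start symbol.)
Yes — I4: [Y → .] vs [T → . a]; I7: [T → a .] vs [T → . a]

A shift-reduce conflict occurs when an LR(0) state has both:
  - a complete (reduce) item [A → α .] (dot at the end), and
  - a shift item [B → β . c γ] (dot before a terminal).

Augment with C' → C and build the canonical LR(0) collection (I0 = CLOSURE({[C' → . C]}), then GOTO on every symbol after a dot until no new states appear). It has 13 states:
  I0: { [C → . a / Y], [C → . g], [C' → . C] }  — shift
  I1: { [C' → C .] }  — accept
  I2: { [C → a . / Y] }  — shift
  I3: { [C → g .] }  — reduce
  I4: { [C → a / . Y], [T → . a], [T → . g f], [Y → . T a], [Y → . a T], [Y → .] }  — shift, reduce
  I5: { [Y → T . a] }  — shift
  I6: { [C → a / Y .] }  — reduce
  I7: { [T → . a], [T → . g f], [T → a .], [Y → a . T] }  — shift, reduce
  I8: { [T → g . f] }  — shift
  I9: { [T → g f .] }  — reduce
  I10: { [Y → a T .] }  — reduce
  I11: { [T → a .] }  — reduce
  I12: { [Y → T a .] }  — reduce

I4 contains reduce item [Y → .] and shift items [T → . a], [T → . g f], [Y → . a T] — shift-reduce conflict.
I7 contains reduce item [T → a .] and shift items [T → . a], [T → . g f] — shift-reduce conflict.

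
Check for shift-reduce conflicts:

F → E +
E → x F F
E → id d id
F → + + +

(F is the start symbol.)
A shift-reduce conflict occurs when an LR(0) state has both:
  - a complete (reduce) item [A → α .] (dot at the end), and
  - a shift item [B → β . c γ] (dot before a terminal).

Augment with F' → F and build the canonical LR(0) collection (I0 = CLOSURE({[F' → . F]}), then GOTO on every symbol after a dot until no new states appear). It has 13 states:
  I0: { [E → . id d id], [E → . x F F], [F → . + + +], [F → . E +], [F' → . F] }  — shift
  I1: { [F → + . + +] }  — shift
  I2: { [F → E . +] }  — shift
  I3: { [F' → F .] }  — accept
  I4: { [E → id . d id] }  — shift
  I5: { [E → . id d id], [E → . x F F], [E → x . F F], [F → . + + +], [F → . E +] }  — shift
  I6: { [E → . id d id], [E → . x F F], [E → x F . F], [F → . + + +], [F → . E +] }  — shift
  I7: { [E → x F F .] }  — reduce
  I8: { [E → id d . id] }  — shift
  I9: { [E → id d id .] }  — reduce
  I10: { [F → E + .] }  — reduce
  I11: { [F → + + . +] }  — shift
  I12: { [F → + + + .] }  — reduce

No state contains both a complete item and a shift item.

Answer: No shift-reduce conflicts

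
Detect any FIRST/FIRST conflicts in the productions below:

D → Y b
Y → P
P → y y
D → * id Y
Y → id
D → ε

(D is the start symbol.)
No FIRST/FIRST conflicts.

A FIRST/FIRST conflict occurs when two productions N → α and N → β for the same non-terminal have FIRST(α) ∩ FIRST(β) ≠ ∅ (with ε ∈ FIRST of a nullable right-hand side, so two nullable alternatives also conflict).

FIRST sets of the non-terminals at (or reachable through a nullable prefix from) the front of some alternative:
  FIRST(Y) = { 'id', 'y' }
  FIRST(P) = { 'y' }

Productions for D:
  D → Y b: FIRST = { 'id', 'y' }
  D → * id Y: FIRST = { '*' }
  D → ε: FIRST = { ε }
Productions for Y:
  Y → P: FIRST = { 'y' }
  Y → id: FIRST = { 'id' }
P has only one production, so no FIRST/FIRST conflict is possible there.

All alternatives of each non-terminal have pairwise disjoint FIRST sets.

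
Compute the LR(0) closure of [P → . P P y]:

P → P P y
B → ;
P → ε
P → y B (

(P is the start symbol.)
To compute CLOSURE, for each item [A → α.Bβ] where B is a non-terminal, add [B → .γ] for all productions B → γ; repeat for the newly added items until nothing changes.

Start with: [P → . P P y]
  [P → . P P y] has the dot before P: add [P → .], [P → . y B (]
No further items can be added.

CLOSURE = { [P → . P P y], [P → . y B (], [P → .] }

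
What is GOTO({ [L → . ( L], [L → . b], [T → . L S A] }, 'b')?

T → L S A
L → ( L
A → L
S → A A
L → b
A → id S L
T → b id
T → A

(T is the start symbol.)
GOTO(I, 'b') = CLOSURE({ [A → αX.β] : [A → α.Xβ] ∈ I, X = 'b' })

Items with dot before 'b', with the dot advanced:
  [L → . b] → [L → b .]
Closure adds nothing (no advanced item has the dot before a non-terminal).

GOTO = { [L → b .] }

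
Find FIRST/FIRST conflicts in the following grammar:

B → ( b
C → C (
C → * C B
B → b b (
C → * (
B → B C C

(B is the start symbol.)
Yes. B → '(' b / B → B C C on { '(' }; B → b b '(' / B → B C C on { 'b' }; C → C '(' / C → '*' C B on { '*' }; C → C '(' / C → '*' '(' on { '*' }; C → '*' C B / C → '*' '(' on { '*' }

A FIRST/FIRST conflict occurs when two productions N → α and N → β for the same non-terminal have FIRST(α) ∩ FIRST(β) ≠ ∅ (with ε ∈ FIRST of a nullable right-hand side, so two nullable alternatives also conflict).

FIRST sets of the non-terminals at (or reachable through a nullable prefix from) the front of some alternative:
  FIRST(B) = { '(', 'b' }
  FIRST(C) = { '*' }

Productions for B:
  B → ( b: FIRST = { '(' }
  B → b b (: FIRST = { 'b' }
  B → B C C: FIRST = { '(', 'b' }
Productions for C:
  C → C (: FIRST = { '*' }
  C → * C B: FIRST = { '*' }
  C → * (: FIRST = { '*' }

Conflict for B: B → ( b and B → B C C
  Overlap: { '(' }
Conflict for B: B → b b ( and B → B C C
  Overlap: { 'b' }
Conflict for C: C → C ( and C → * C B
  Overlap: { '*' }
Conflict for C: C → C ( and C → * (
  Overlap: { '*' }
Conflict for C: C → * C B and C → * (
  Overlap: { '*' }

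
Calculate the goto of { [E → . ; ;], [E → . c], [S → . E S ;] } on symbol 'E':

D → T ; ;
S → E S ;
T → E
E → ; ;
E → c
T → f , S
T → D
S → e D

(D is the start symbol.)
{ [E → . ; ;], [E → . c], [S → . E S ;], [S → . e D], [S → E . S ;] }

GOTO(I, 'E') = CLOSURE({ [A → αX.β] : [A → α.Xβ] ∈ I, X = 'E' })

Items with dot before 'E', with the dot advanced:
  [S → . E S ;] → [S → E . S ;]
Closure of the advanced items:
  [S → E . S ;] has the dot before S: add [S → . E S ;], [S → . e D]
  [S → . E S ;] has the dot before E: add [E → . ; ;], [E → . c]

GOTO = { [E → . ; ;], [E → . c], [S → . E S ;], [S → . e D], [S → E . S ;] }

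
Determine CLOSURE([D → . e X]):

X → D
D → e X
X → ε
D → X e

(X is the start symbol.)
To compute CLOSURE, for each item [A → α.Bβ] where B is a non-terminal, add [B → .γ] for all productions B → γ; repeat for the newly added items until nothing changes.

Start with: [D → . e X]
The dot precedes the terminal e, so nothing is added.

CLOSURE = { [D → . e X] }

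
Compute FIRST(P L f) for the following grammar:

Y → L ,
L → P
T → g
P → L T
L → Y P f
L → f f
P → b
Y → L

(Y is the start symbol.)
FIRST sets of the non-terminals involved (from the grammar, by fixed-point iteration):
  FIRST(P) = { 'b', 'f' }

To compute FIRST(P L f), process the symbols left to right:
Symbol P is a non-terminal. Add FIRST(P) \ {ε} = { 'b', 'f' }
P is not nullable (ε ∉ FIRST(P)), so stop here.
FIRST(P L f) = { 'b', 'f' }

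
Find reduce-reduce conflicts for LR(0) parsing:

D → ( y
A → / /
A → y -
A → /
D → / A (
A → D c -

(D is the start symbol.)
A reduce-reduce conflict occurs when an LR(0) state has two complete items [A → α .] and [B → β .] — both call for a reduction, and with no lookahead the parser cannot choose between them.

Augment with D' → D and build the canonical LR(0) collection (I0 = CLOSURE({[D' → . D]}), then GOTO on every symbol after a dot until no new states appear). It has 14 states:
  I0: { [D → . ( y], [D → . / A (], [D' → . D] }  — shift
  I1: { [D → ( . y] }  — shift
  I2: { [A → . / /], [A → . /], [A → . D c -], [A → . y -], [D → . ( y], [D → . / A (], [D → / . A (] }  — shift
  I3: { [D' → D .] }  — accept
  I4: { [A → . / /], [A → . /], [A → . D c -], [A → . y -], [A → / . /], [A → / .], [D → . ( y], [D → . / A (], [D → / . A (] }  — shift, reduce
  I5: { [D → / A . (] }  — shift
  I6: { [A → D . c -] }  — shift
  I7: { [A → y . -] }  — shift
  I8: { [A → y - .] }  — reduce
  I9: { [A → D c . -] }  — shift
  I10: { [A → D c - .] }  — reduce
  I11: { [D → / A ( .] }  — reduce
  I12: { [A → . / /], [A → . /], [A → . D c -], [A → . y -], [A → / . /], [A → / .], [A → / / .], [D → . ( y], [D → . / A (], [D → / . A (] }  — shift, 2 reduces
  I13: { [D → ( y .] }  — reduce

I12 contains complete items [A → / .], [A → / / .] — reduce-reduce conflict.

Answer: Yes — I12: [A → / .] vs [A → / / .]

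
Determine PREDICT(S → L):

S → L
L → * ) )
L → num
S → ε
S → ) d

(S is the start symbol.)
PREDICT(S → L) = (FIRST(RHS) \ {ε}) ∪ (FOLLOW(S) if ε ∈ FIRST(RHS), i.e. RHS ⇒* ε)
FIRST(L) = { '*', 'num' }
FIRST(L) = { '*', 'num' }
ε ∉ FIRST(L), so FOLLOW(S) is not added.
PREDICT(S → L) = { '*', 'num' }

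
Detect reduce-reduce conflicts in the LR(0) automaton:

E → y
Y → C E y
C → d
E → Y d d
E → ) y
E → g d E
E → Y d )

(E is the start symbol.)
No reduce-reduce conflicts

Augment with E' → E and build the canonical LR(0) collection (I0 = CLOSURE({[E' → . E]}), then GOTO on every symbol after a dot until no new states appear). It has 16 states:
  I0: { [C → . d], [E → . ) y], [E → . Y d )], [E → . Y d d], [E → . g d E], [E → . y], [E' → . E], [Y → . C E y] }  — shift
  I1: { [E → ) . y] }  — shift
  I2: { [C → . d], [E → . ) y], [E → . Y d )], [E → . Y d d], [E → . g d E], [E → . y], [Y → . C E y], [Y → C . E y] }  — shift
  I3: { [E' → E .] }  — accept
  I4: { [E → Y . d )], [E → Y . d d] }  — shift
  I5: { [C → d .] }  — reduce
  I6: { [E → g . d E] }  — shift
  I7: { [E → y .] }  — reduce
  I8: { [C → . d], [E → . ) y], [E → . Y d )], [E → . Y d d], [E → . g d E], [E → . y], [E → g d . E], [Y → . C E y] }  — shift
  I9: { [E → g d E .] }  — reduce
  I10: { [E → Y d . )], [E → Y d . d] }  — shift
  I11: { [E → Y d ) .] }  — reduce
  I12: { [E → Y d d .] }  — reduce
  I13: { [Y → C E . y] }  — shift
  I14: { [Y → C E y .] }  — reduce
  I15: { [E → ) y .] }  — reduce

No state contains more than one complete item.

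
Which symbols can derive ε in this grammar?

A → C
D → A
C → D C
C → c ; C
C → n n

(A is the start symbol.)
A non-terminal is nullable if it can derive ε (the empty string): either it has an ε-production, or it has a production whose right-hand side consists entirely of nullable non-terminals.

There are no ε-productions, so no non-terminal can derive ε.
No non-terminals are nullable.

Answer: None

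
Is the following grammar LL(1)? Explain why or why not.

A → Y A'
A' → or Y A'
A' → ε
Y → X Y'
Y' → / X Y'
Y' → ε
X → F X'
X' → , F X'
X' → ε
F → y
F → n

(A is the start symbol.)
A grammar is LL(1) if for each non-terminal N with multiple productions, the predict sets of those productions are pairwise disjoint, where PREDICT(N → α) = (FIRST(α) \ {ε}) ∪ (FOLLOW(N) if α ⇒* ε).

Relevant sets:
  FOLLOW(A') = { $ }
  FOLLOW(Y') = { $, 'or' }
  FOLLOW(X') = { $, '/', 'or' }

For A':
  PREDICT(A' → or Y A') = { 'or' }
  PREDICT(A' → ε) = { $ }
For Y':
  PREDICT(Y' → '/' X Y') = { '/' }
  PREDICT(Y' → ε) = { $, 'or' }
For X':
  PREDICT(X' → ',' F X') = { ',' }
  PREDICT(X' → ε) = { $, '/', 'or' }
For F:
  PREDICT(F → y) = { 'y' }
  PREDICT(F → n) = { 'n' }
A, Y, X have a single production, so nothing to check there.

All predict sets are disjoint. The grammar IS LL(1).

Answer: Yes, the grammar is LL(1).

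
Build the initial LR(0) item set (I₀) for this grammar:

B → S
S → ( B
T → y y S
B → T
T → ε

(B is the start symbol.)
First, augment the grammar with B' → B
I₀ = CLOSURE({ [B' → . B] }):
  [B' → . B] has the dot before B: add [B → . S], [B → . T]
  [B → . S] has the dot before S: add [S → . ( B]
  [B → . T] has the dot before T: add [T → . y y S], [T → .]
No further items can be added.

I₀ = { [B → . S], [B → . T], [B' → . B], [S → . ( B], [T → . y y S], [T → .] }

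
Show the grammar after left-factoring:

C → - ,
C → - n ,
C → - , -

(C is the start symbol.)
Left-factoring transforms A → αβ₁ | αβ₂ into A → αA' and A' → β₁ | β₂
(α is the longest common prefix among the alternatives). Repeat until
no nonterminal has two alternatives with a common prefix.

Round 1: C has alternatives sharing prefix '-'. Introduce C': C → - C'
  Add: C' → ,
  Add: C' → n ,
  Add: C' → , -

Round 2: C' has alternatives sharing prefix ','. Introduce C'': C' → , C''
  Add: C'' → ε
  Add: C'' → -

No remaining common prefixes — done.

Resulting grammar:
C → - C'
C' → , C''
C'' → ε
C'' → -
C' → n ,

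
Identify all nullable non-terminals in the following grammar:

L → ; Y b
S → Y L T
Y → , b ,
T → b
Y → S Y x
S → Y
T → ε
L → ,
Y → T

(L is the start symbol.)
{ 'S', 'T', 'Y' }

A non-terminal is nullable if it can derive ε (the empty string): either it has an ε-production, or it has a production whose right-hand side consists entirely of nullable non-terminals.

ε-productions: T → ε
So T is immediately nullable.
Y → T: every symbol on the right is nullable, so Y is nullable too.
S → Y: every symbol on the right is nullable, so S is nullable too.
No further non-terminal can be added: every production for the remaining non-terminals contains a terminal or a non-nullable non-terminal.
Nullable = { 'S', 'T', 'Y' }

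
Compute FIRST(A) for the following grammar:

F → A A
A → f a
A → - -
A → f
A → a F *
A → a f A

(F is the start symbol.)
From A → f a:
  - f is a terminal: add 'f' and stop
From A → - -:
  - '-' is a terminal: add '-' and stop
From A → f:
  - f is a terminal: add 'f' and stop
From A → a F *:
  - a is a terminal: add 'a' and stop
From A → a f A:
  - a is a terminal: add 'a' and stop

Collecting: FIRST(A) = { '-', 'a', 'f' }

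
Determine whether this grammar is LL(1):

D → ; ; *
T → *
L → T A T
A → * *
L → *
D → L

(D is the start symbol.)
A grammar is LL(1) if for each non-terminal N with multiple productions, the predict sets of those productions are pairwise disjoint, where PREDICT(N → α) = (FIRST(α) \ {ε}) ∪ (FOLLOW(N) if α ⇒* ε).

Relevant sets:
  FIRST(L) = { '*' }
  FIRST(T) = { '*' }

For D:
  PREDICT(D → ';' ';' '*') = { ';' }
  PREDICT(D → L) = { '*' }
For L:
  PREDICT(L → T A T) = { '*' }
  PREDICT(L → '*') = { '*' }
T, A have a single production, so nothing to check there.

Conflict found: Predict set conflict for L: { '*' }
The grammar is NOT LL(1).

Answer: No. Predict set conflict for L: { '*' }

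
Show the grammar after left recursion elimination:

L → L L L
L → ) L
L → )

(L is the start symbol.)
L is directly left-recursive. The standard transformation for
  A → A α₁ | ... | A α_m | β₁ | ... | β_n
is
  A  → β₁ A' | ... | β_n A'
  A' → α₁ A' | ... | α_m A' | ε

L → ) L becomes L → ) L L'
L → ) becomes L → ) L'
L → L L L becomes L' → L L L'
Add L' → ε

Resulting grammar:
L → ) L L'
L → ) L'
L' → L L L'
L' → ε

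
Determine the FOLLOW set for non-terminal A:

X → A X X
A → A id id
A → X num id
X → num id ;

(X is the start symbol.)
To compute FOLLOW(A), find every occurrence of A on a right-hand side N → α A β: add FIRST(β) \ {ε}, and if β is empty or nullable also add FOLLOW(N). Iterate to a fixed point.

In X → A X X: A is followed by X X, add FIRST(X X) \ {ε} = { 'num' }
In A → A id id: A is followed by id id, add FIRST(id id) \ {ε} = { 'id' }

Taking the union: FOLLOW(A) = { 'id', 'num' }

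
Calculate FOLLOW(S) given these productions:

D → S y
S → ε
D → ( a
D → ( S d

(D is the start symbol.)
In D → S y: S is followed by y, add FIRST(y) \ {ε} = { 'y' }
In D → ( S d: S is followed by d, add FIRST(d) \ {ε} = { 'd' }

Taking the union: FOLLOW(S) = { 'd', 'y' }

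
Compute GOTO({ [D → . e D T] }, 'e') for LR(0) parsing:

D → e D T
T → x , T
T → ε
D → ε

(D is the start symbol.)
{ [D → . e D T], [D → .], [D → e . D T] }

GOTO(I, 'e') = CLOSURE({ [A → αX.β] : [A → α.Xβ] ∈ I, X = 'e' })

Items with dot before 'e', with the dot advanced:
  [D → . e D T] → [D → e . D T]
Closure of the advanced items:
  [D → e . D T] has the dot before D: add [D → . e D T], [D → .]

GOTO = { [D → . e D T], [D → .], [D → e . D T] }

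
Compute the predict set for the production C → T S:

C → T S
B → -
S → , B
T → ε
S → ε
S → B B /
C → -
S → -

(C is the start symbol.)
PREDICT(C → T S) = (FIRST(RHS) \ {ε}) ∪ (FOLLOW(C) if ε ∈ FIRST(RHS), i.e. RHS ⇒* ε)
FIRST(T) = { ε }
FIRST(S) = { ',', '-', ε }
FIRST(T S) = { ',', '-', ε }
ε ∈ FIRST(T S) (the right-hand side is nullable), so add FOLLOW(C) = { $ }
PREDICT(C → T S) = { $, ',', '-' }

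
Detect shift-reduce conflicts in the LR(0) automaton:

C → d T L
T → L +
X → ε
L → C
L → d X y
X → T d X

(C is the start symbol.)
Yes — I6: [X → .] vs [C → . d T L]; I11: [X → .] vs [C → . d T L]; I12: [X → T d X .] vs [L → d X . y]

A shift-reduce conflict occurs when an LR(0) state has both:
  - a complete (reduce) item [A → α .] (dot at the end), and
  - a shift item [B → β . c γ] (dot before a terminal).

Augment with C' → C and build the canonical LR(0) collection (I0 = CLOSURE({[C' → . C]}), then GOTO on every symbol after a dot until no new states appear). It has 14 states:
  I0: { [C → . d T L], [C' → . C] }  — shift
  I1: { [C' → C .] }  — accept
  I2: { [C → . d T L], [C → d . T L], [L → . C], [L → . d X y], [T → . L +] }  — shift
  I3: { [L → C .] }  — reduce
  I4: { [T → L . +] }  — shift
  I5: { [C → . d T L], [C → d T . L], [L → . C], [L → . d X y] }  — shift
  I6: { [C → . d T L], [C → d . T L], [L → . C], [L → . d X y], [L → d . X y], [T → . L +], [X → . T d X], [X → .] }  — shift, reduce
  I7: { [C → . d T L], [C → d T . L], [L → . C], [L → . d X y], [X → T . d X] }  — shift
  I8: { [L → d X . y] }  — shift
  I9: { [L → d X y .] }  — reduce
  I10: { [C → d T L .] }  — reduce
  I11: { [C → . d T L], [C → d . T L], [L → . C], [L → . d X y], [L → d . X y], [T → . L +], [X → . T d X], [X → .], [X → T d . X] }  — shift, reduce
  I12: { [L → d X . y], [X → T d X .] }  — shift, reduce
  I13: { [T → L + .] }  — reduce

I6 contains reduce item [X → .] and shift items [C → . d T L], [L → . d X y] — shift-reduce conflict.
I11 contains reduce item [X → .] and shift items [C → . d T L], [L → . d X y] — shift-reduce conflict.
I12 contains reduce item [X → T d X .] and shift item [L → d X . y] — shift-reduce conflict.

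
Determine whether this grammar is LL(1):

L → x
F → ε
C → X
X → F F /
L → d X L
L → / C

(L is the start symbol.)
For L:
  PREDICT(L → x) = { 'x' }
  PREDICT(L → d X L) = { 'd' }
  PREDICT(L → '/' C) = { '/' }
F, C, X have a single production, so nothing to check there.

All predict sets are disjoint. The grammar IS LL(1).

Answer: Yes, the grammar is LL(1).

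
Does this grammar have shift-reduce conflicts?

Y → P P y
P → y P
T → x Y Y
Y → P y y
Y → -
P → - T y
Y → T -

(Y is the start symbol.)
Yes — I1: [Y → - .] vs [T → . x Y Y]; I16: [Y → P y y .] vs [P → . - T y]

A shift-reduce conflict occurs when an LR(0) state has both:
  - a complete (reduce) item [A → α .] (dot at the end), and
  - a shift item [B → β . c γ] (dot before a terminal).

Augment with Y' → Y and build the canonical LR(0) collection (I0 = CLOSURE({[Y' → . Y]}), then GOTO on every symbol after a dot until no new states appear). It has 18 states:
  I0: { [P → . - T y], [P → . y P], [T → . x Y Y], [Y → . -], [Y → . P P y], [Y → . P y y], [Y → . T -], [Y' → . Y] }  — shift
  I1: { [P → - . T y], [T → . x Y Y], [Y → - .] }  — shift, reduce
  I2: { [P → . - T y], [P → . y P], [Y → P . P y], [Y → P . y y] }  — shift
  I3: { [Y → T . -] }  — shift
  I4: { [Y' → Y .] }  — accept
  I5: { [P → . - T y], [P → . y P], [T → . x Y Y], [T → x . Y Y], [Y → . -], [Y → . P P y], [Y → . P y y], [Y → . T -] }  — shift
  I6: { [P → . - T y], [P → . y P], [P → y . P] }  — shift
  I7: { [P → - . T y], [T → . x Y Y] }  — shift
  I8: { [P → y P .] }  — reduce
  I9: { [P → - T . y] }  — shift
  I10: { [P → - T y .] }  — reduce
  I11: { [P → . - T y], [P → . y P], [T → . x Y Y], [T → x Y . Y], [Y → . -], [Y → . P P y], [Y → . P y y], [Y → . T -] }  — shift
  I12: { [T → x Y Y .] }  — reduce
  I13: { [Y → T - .] }  — reduce
  I14: { [Y → P P . y] }  — shift
  I15: { [P → . - T y], [P → . y P], [P → y . P], [Y → P y . y] }  — shift
  I16: { [P → . - T y], [P → . y P], [P → y . P], [Y → P y y .] }  — shift, reduce
  I17: { [Y → P P y .] }  — reduce

I1 contains reduce item [Y → - .] and shift item [T → . x Y Y] — shift-reduce conflict.
I16 contains reduce item [Y → P y y .] and shift items [P → . - T y], [P → . y P] — shift-reduce conflict.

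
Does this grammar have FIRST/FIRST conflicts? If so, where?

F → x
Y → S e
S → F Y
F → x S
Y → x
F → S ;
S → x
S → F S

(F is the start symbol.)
FIRST sets of the non-terminals at (or reachable through a nullable prefix from) the front of some alternative:
  FIRST(S) = { 'x' }
  FIRST(F) = { 'x' }

Productions for F:
  F → x: FIRST = { 'x' }
  F → x S: FIRST = { 'x' }
  F → S ;: FIRST = { 'x' }
Productions for Y:
  Y → S e: FIRST = { 'x' }
  Y → x: FIRST = { 'x' }
Productions for S:
  S → F Y: FIRST = { 'x' }
  S → x: FIRST = { 'x' }
  S → F S: FIRST = { 'x' }

Conflict for F: F → x and F → x S
  Overlap: { 'x' }
Conflict for F: F → x and F → S ;
  Overlap: { 'x' }
Conflict for F: F → x S and F → S ;
  Overlap: { 'x' }
Conflict for Y: Y → S e and Y → x
  Overlap: { 'x' }
Conflict for S: S → F Y and S → x
  Overlap: { 'x' }
Conflict for S: S → F Y and S → F S
  Overlap: { 'x' }
Conflict for S: S → x and S → F S
  Overlap: { 'x' }

Answer: Yes. F → x / F → x S on { 'x' }; F → x / F → S ';' on { 'x' }; F → x S / F → S ';' on { 'x' }; Y → S e / Y → x on { 'x' }; S → F Y / S → x on { 'x' }; S → F Y / S → F S on { 'x' }; S → x / S → F S on { 'x' }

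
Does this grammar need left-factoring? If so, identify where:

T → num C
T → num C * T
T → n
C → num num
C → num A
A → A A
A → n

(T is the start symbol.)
Yes, T has productions with common prefix 'num C'; C has productions with common prefix 'num'

Left-factoring is needed when two productions for the same non-terminal
share a common prefix on the right-hand side.

Productions for T:
  T → num C
  T → num C * T
  T → n
Productions for C:
  C → num num
  C → num A
Productions for A:
  A → A A
  A → n

Found common prefix 'num C' in productions for T
Found common prefix 'num' in productions for C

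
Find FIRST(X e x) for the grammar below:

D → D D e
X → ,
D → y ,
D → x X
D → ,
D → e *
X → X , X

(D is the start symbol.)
FIRST sets of the non-terminals involved (from the grammar, by fixed-point iteration):
  FIRST(X) = { ',' }

To compute FIRST(X e x), process the symbols left to right:
Symbol X is a non-terminal. Add FIRST(X) \ {ε} = { ',' }
X is not nullable (ε ∉ FIRST(X)), so stop here.
FIRST(X e x) = { ',' }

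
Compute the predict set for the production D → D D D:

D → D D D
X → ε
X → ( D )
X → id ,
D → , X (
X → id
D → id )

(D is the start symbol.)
{ ',', 'id' }

PREDICT(D → D D D) = (FIRST(RHS) \ {ε}) ∪ (FOLLOW(D) if ε ∈ FIRST(RHS), i.e. RHS ⇒* ε)
FIRST(D) = { ',', 'id' }
FIRST(D D D) = { ',', 'id' }
ε ∉ FIRST(D D D), so FOLLOW(D) is not added.
PREDICT(D → D D D) = { ',', 'id' }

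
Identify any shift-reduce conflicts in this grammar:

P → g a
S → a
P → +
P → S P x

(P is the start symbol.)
Augment with P' → P and build the canonical LR(0) collection (I0 = CLOSURE({[P' → . P]}), then GOTO on every symbol after a dot until no new states appear). It has 9 states:
  I0: { [P → . +], [P → . S P x], [P → . g a], [P' → . P], [S → . a] }  — shift
  I1: { [P → + .] }  — reduce
  I2: { [P' → P .] }  — accept
  I3: { [P → . +], [P → . S P x], [P → . g a], [P → S . P x], [S → . a] }  — shift
  I4: { [S → a .] }  — reduce
  I5: { [P → g . a] }  — shift
  I6: { [P → g a .] }  — reduce
  I7: { [P → S P . x] }  — shift
  I8: { [P → S P x .] }  — reduce

No state contains both a complete item and a shift item.

Answer: No shift-reduce conflicts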